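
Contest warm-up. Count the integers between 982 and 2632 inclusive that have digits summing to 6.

The integers in [982, 2632] that have digits summing to 6: 1005, 1014, 1023, 1032, 1041, 1050, …, 2310, 2400.
36 qualify.

36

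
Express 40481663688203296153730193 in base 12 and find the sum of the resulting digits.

113

40481663688203296153730193 in base 12 is 613B31311674856163239869.
Digit sum: 6+1+3+11+3+1+3+1+1+6+7+4+8+5+6+1+6+3+2+3+9+8+6+9 = 113.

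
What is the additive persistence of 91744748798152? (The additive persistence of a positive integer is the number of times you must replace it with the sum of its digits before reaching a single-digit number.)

3

91744748798152 → 76 → 13 → 4 (3 steps)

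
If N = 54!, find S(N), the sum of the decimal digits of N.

261

54! = 230843697339241380472092742683027581083278564571807941132288000000000000
Sum of its 72 digits: 261.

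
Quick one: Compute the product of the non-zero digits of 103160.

1×3×1×6 = 18

18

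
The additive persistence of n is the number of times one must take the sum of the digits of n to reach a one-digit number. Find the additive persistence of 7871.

7871 → 23 → 5 (2 steps)

2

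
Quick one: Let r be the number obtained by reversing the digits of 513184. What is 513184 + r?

Reverse of 513184 is 481315.
513184 + 481315 = 994499

994499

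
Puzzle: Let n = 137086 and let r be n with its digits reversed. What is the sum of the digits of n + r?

Reversal of 137086 is 680731; 137086 + 680731 = 817817.
Digit sum of 817817: 8+1+7+8+1+7 = 32.

32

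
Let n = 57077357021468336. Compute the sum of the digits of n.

74

5+7+0+7+7+3+5+7+0+2+1+4+6+8+3+3+6 = 74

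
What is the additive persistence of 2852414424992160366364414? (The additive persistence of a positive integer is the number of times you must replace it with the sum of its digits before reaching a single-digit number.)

2852414424992160366364414 → 100 → 1 (2 steps)

2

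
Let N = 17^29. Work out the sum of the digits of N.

17^29 = 481968572106750915091411825223071697
Sum of its 36 digits: 152.

152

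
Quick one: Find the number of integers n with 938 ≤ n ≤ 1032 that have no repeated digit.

49

The integers in [938, 1032] that have no repeated digit: 938, 940, 941, 942, 943, 945, …, 1029, 1032.
49 qualify.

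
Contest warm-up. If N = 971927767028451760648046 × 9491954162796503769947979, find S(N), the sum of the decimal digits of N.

213

971927767028451760648046 × 9491954162796503769947979 = 9225493814183223192454730917118171193092747999034
Sum of its 49 digits: 213.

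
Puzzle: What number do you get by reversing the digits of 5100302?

2030015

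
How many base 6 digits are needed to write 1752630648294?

1752630648294 in base 6 is 3421051501151050, which has 16 digits.

16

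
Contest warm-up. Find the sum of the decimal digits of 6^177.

6^177 = 540469658311477215870617512922851303857732091277002230202683687031652115417976734189532935433464668393263364575944585648774378475053121536
Sum of its 138 digits: 603.

603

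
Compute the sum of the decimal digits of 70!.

459

70! = 11978571669969891796072783721689098736458938142546425857555362864628009582789845319680000000000000000
Sum of its 101 digits: 459.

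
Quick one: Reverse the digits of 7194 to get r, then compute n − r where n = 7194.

Reverse of 7194 is 4917.
7194 − 4917 = 2277

2277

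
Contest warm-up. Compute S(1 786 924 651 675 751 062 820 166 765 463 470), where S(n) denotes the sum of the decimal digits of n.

1+7+8+6+9+2+4+6+5+1+6+7+5+7+5+1+0+6+2+8+2+0+1+6+6+7+6+5+4+6+3+4+7+0 = 153

153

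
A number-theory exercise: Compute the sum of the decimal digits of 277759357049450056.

85

2+7+7+7+5+9+3+5+7+0+4+9+4+5+0+0+5+6 = 85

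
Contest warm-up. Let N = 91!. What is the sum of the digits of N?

91! = 135200152767840296255166568759495142147586866476906677791741734597153670771559994765685283954750449427751168336768008192000000000000000000000
Sum of its 141 digits: 594.

594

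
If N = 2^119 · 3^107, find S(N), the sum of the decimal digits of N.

2^119 · 3^107 = 749106799362522518196564322824839471308332489666384260793472589732296916158917541625856
Sum of its 87 digits: 423.

423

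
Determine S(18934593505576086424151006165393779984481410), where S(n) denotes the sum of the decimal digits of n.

196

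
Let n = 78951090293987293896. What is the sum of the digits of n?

114

7+8+9+5+1+0+9+0+2+9+3+9+8+7+2+9+3+8+9+6 = 114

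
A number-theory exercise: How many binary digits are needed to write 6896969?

6896969 in base 2 is 11010010011110101001001, which has 23 digits.

23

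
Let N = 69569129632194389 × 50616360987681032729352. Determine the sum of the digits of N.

69569129632194389 × 50616360987681032729352 = 3521336179061928584811958387629690005928
Sum of its 40 digits: 189.

189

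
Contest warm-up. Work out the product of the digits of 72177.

686

7×2×1×7×7 = 686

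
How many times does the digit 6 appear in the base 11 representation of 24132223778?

24132223778 in base 11 is A2640139A3.
The digit 6 appears 1 time.

1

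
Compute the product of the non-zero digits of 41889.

4×1×8×8×9 = 2304

2304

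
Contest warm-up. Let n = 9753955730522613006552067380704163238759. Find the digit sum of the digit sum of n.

16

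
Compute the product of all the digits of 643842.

6×4×3×8×4×2 = 4608

4608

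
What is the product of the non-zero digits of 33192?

162

3×3×1×9×2 = 162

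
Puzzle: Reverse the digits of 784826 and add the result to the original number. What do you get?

Reverse of 784826 is 628487.
784826 + 628487 = 1413313

1413313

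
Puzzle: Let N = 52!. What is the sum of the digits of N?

279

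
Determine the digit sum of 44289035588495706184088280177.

141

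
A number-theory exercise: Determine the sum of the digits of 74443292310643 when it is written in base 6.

43

74443292310643 in base 6 is 422154435410120311.
Digit sum: 4+2+2+1+5+4+4+3+5+4+1+0+1+2+0+3+1+1 = 43.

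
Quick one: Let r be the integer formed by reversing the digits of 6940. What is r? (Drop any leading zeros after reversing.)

496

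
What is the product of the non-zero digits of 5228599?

5×2×2×8×5×9×9 = 64800

64800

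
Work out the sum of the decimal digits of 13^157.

778

13^157 = 7746514037004662380490443660479175970190055397714700057977017348987904750979429096171534882419353567732056916203644824114616429634202557168940767124518984298812441745291260733
Sum of its 175 digits: 778.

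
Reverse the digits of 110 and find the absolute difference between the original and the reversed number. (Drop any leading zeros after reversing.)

Reverse of 110 is 11.
|110 − 11| = 99

99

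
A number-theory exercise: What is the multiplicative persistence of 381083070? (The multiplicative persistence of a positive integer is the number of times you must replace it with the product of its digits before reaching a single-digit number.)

381083070 → 0 (1 step)

1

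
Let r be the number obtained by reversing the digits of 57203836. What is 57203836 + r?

121034111

Reverse of 57203836 is 63830275.
57203836 + 63830275 = 121034111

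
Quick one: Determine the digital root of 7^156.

1

The digital root of n equals n mod 9 (or 9 when 9 | n), so we need 7^156 mod 9.
7^156 ≡ 1 (mod 9), so the digital root is 1.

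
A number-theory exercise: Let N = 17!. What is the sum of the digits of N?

17! = 355687428096000
Sum of its 15 digits: 63.

63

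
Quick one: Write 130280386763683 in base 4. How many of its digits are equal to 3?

6

130280386763683 in base 4 is 131213311010023021232203.
The digit 3 appears 6 times.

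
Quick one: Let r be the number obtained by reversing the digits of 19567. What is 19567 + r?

Reverse of 19567 is 76591.
19567 + 76591 = 96158

96158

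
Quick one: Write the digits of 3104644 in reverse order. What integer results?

4464013

Reversing 3104644 gives 4464013.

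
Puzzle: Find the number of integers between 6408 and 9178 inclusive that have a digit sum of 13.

67

The integers in [6408, 9178] that have a digit sum of 13: 6412, 6421, 6430, 6502, 6511, 6520, …, 9121, 9130.
67 qualify.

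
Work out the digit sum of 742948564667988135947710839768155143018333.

208

7+4+2+9+4+8+5+6+4+6+6+7+9+8+8+1+3+5+9+4+7+7+1+0+8+3+9+7+6+8+1+5+5+1+4+3+0+1+8+3+3+3 = 208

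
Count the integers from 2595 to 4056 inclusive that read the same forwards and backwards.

The integers in [2595, 4056] that read the same forwards and backwards: 2662, 2772, 2882, 2992, 3003, 3113, …, 3993, 4004.
15 qualify.

15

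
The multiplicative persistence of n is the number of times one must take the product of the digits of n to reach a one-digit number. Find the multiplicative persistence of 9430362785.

9430362785 → 0 (1 step)

1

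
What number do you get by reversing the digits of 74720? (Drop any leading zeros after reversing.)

Reversing 74720 gives 2747.

2747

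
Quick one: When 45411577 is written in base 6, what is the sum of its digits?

27

45411577 in base 6 is 4301154441.
Digit sum: 4+3+0+1+1+5+4+4+4+1 = 27.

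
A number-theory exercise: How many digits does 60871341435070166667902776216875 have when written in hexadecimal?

60871341435070166667902776216875 in base 16 is 3004DE97EC47FB76693F0A78D2B, which has 27 digits.

27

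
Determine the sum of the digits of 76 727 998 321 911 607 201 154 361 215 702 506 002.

7+6+7+2+7+9+9+8+3+2+1+9+1+1+6+0+7+2+0+1+1+5+4+3+6+1+2+1+5+7+0+2+5+0+6+0+0+2 = 138

138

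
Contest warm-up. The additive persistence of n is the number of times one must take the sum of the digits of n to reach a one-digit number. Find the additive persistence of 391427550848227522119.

3

391427550848227522119 → 87 → 15 → 6 (3 steps)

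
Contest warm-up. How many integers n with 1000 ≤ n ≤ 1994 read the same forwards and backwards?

10

The integers in [1000, 1994] that read the same forwards and backwards: 1001, 1111, 1221, 1331, 1441, 1551, 1661, 1771, 1881, 1991.
10 qualify.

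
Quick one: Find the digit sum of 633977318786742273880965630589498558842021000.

6+3+3+9+7+7+3+1+8+7+8+6+7+4+2+2+7+3+8+8+0+9+6+5+6+3+0+5+8+9+4+9+8+5+5+8+8+4+2+0+2+1+0+0+0 = 216

216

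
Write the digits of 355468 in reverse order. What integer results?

Reversing 355468 gives 864553.

864553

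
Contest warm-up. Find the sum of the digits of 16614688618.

1+6+6+1+4+6+8+8+6+1+8 = 55

55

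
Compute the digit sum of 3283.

16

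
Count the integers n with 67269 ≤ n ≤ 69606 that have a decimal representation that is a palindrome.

The integers in [67269, 69606] that have a decimal representation that is a palindrome: 67276, 67376, 67476, 67576, 67676, 67776, …, 69496, 69596.
24 qualify.

24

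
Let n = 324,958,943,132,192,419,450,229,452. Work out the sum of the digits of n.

112

3+2+4+9+5+8+9+4+3+1+3+2+1+9+2+4+1+9+4+5+0+2+2+9+4+5+2 = 112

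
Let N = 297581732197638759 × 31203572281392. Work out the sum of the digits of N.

297581732197638759 × 31203572281392 = 9285613090250858033005113672528
Sum of its 31 digits: 117.

117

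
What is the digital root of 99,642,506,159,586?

9+9+6+4+2+5+0+6+1+5+9+5+8+6 = 75
7+5 = 12
1+2 = 3

3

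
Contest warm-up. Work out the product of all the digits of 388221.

768

3×8×8×2×2×1 = 768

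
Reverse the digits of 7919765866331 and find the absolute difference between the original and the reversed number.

Reverse of 7919765866331 is 1336685679197.
|7919765866331 − 1336685679197| = 6583080187134

6583080187134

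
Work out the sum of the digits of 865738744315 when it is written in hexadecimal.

85

865738744315 in base 16 is C9920CE1FB.
Digit sum: 12+9+9+2+0+12+14+1+15+11 = 85.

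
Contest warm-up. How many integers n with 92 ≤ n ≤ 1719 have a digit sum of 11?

118

The integers in [92, 1719] that have a digit sum of 11: 92, 119, 128, 137, 146, 155, …, 1703, 1712.
118 qualify.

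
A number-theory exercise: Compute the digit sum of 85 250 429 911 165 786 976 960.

116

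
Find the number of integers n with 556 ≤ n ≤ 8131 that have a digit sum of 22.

The integers in [556, 8131] that have a digit sum of 22: 589, 598, 679, 688, 697, 769, …, 8086, 8095.
394 qualify.

394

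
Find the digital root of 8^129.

The digital root of n equals n mod 9 (or 9 when 9 | n), so we need 8^129 mod 9.
8^129 ≡ 8 (mod 9), so the digital root is 8.

8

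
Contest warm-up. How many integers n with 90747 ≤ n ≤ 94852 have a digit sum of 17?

101

The integers in [90747, 94852] that have a digit sum of 17: 90800, 91007, 91016, 91025, 91034, 91043, …, 94310, 94400.
101 qualify.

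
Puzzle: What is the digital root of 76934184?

6

7+6+9+3+4+1+8+4 = 42
4+2 = 6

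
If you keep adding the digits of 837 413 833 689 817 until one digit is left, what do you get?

8+3+7+4+1+3+8+3+3+6+8+9+8+1+7 = 79
7+9 = 16
1+6 = 7

7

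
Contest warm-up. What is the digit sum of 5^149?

470

5^149 = 140129846432481707092372958328991613128026194187651577175706828388979108268586060148663818836212158203125
Sum of its 105 digits: 470.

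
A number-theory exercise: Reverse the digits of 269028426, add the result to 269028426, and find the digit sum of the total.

Reversal of 269028426 is 624820962; 269028426 + 624820962 = 893849388.
Digit sum of 893849388: 8+9+3+8+4+9+3+8+8 = 60.

60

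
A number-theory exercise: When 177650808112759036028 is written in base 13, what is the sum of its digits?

177650808112759036028 in base 13 is 176C910B297A572942C.
Digit sum: 1+7+6+12+9+1+0+11+2+9+7+10+5+7+2+9+4+2+12 = 116.

116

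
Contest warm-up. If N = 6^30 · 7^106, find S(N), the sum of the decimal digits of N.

6^30 · 7^106 = 84125905728351216023420115723018367668841128694137306792317667130844456247673557064717267851115168333599420186624
Sum of its 113 digits: 477.

477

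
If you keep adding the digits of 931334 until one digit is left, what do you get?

9+3+1+3+3+4 = 23
2+3 = 5
(Equivalently, 931334 mod 9 = 5.)

5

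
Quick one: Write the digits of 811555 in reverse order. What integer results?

555118

Reversing 811555 gives 555118.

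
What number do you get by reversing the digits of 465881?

Reversing 465881 gives 188564.

188564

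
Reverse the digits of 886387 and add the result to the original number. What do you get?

1670075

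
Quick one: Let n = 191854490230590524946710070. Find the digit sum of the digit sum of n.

First digit sum: 105.
1+0+5 = 6.

6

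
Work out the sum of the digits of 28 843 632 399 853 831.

2+8+8+4+3+6+3+2+3+9+9+8+5+3+8+3+1 = 85

85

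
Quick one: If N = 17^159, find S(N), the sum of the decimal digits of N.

17^159 = 4379035834730561809680144141045776520402893704882444203932296727647581148072488653275013357070393160197383246673915254347163457008307418761875117458969846944233820192107827722887327592423568640753
Sum of its 196 digits: 863.

863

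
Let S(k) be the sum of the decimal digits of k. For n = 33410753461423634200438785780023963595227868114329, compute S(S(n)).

First digit sum: 206.
2+0+6 = 8.

8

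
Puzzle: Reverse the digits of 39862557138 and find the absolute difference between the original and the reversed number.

43312969755

Reverse of 39862557138 is 83175526893.
|39862557138 − 83175526893| = 43312969755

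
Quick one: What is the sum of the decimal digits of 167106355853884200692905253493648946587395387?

1+6+7+1+0+6+3+5+5+8+5+3+8+8+4+2+0+0+6+9+2+9+0+5+2+5+3+4+9+3+6+4+8+9+4+6+5+8+7+3+9+5+3+8+7 = 221

221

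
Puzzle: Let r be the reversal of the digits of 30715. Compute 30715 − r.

-20988

Reverse of 30715 is 51703.
30715 − 51703 = -20988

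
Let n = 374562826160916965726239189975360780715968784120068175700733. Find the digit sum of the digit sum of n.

13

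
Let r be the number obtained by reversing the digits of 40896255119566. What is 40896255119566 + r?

107487410389370

Reverse of 40896255119566 is 66591155269804.
40896255119566 + 66591155269804 = 107487410389370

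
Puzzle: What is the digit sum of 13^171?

13^171 = 30500941440790225846263910938334447106178610569821876624649353871482970302092112669455349348474410860945846246361937330271499848785009345366071703939976823364067647683430248532614970631718837
Sum of its 191 digits: 856.

856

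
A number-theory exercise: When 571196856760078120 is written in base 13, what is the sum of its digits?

571196856760078120 in base 13 is B20BB9461668B770.
Digit sum: 11+2+0+11+11+9+4+6+1+6+6+8+11+7+7+0 = 100.

100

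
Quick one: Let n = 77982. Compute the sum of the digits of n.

33

7+7+9+8+2 = 33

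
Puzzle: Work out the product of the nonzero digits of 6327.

6×3×2×7 = 252

252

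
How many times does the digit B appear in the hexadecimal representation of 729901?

1

729901 in base 16 is B232D.
The digit B appears 1 time.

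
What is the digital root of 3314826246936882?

3

3+3+1+4+8+2+6+2+4+6+9+3+6+8+8+2 = 75
7+5 = 12
1+2 = 3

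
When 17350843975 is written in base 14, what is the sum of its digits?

62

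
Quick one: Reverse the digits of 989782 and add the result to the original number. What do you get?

Reverse of 989782 is 287989.
989782 + 287989 = 1277771

1277771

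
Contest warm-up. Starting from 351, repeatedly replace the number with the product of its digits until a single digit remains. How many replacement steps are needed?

2

351 → 15 → 5 (2 steps)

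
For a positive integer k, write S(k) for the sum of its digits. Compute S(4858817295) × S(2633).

798

S(4858817295) = 4+8+5+8+8+1+7+2+9+5 = 57.
S(2633) = 2+6+3+3 = 14.
57 · 14 = 798.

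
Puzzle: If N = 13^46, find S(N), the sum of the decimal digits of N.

247

13^46 = 1743388617272249143997555461487119439669521095365209
Sum of its 52 digits: 247.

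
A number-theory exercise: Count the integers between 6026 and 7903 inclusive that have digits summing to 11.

33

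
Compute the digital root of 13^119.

7

The digital root of n equals n mod 9 (or 9 when 9 | n), so we need 13^119 mod 9.
13^119 ≡ 7 (mod 9), so the digital root is 7.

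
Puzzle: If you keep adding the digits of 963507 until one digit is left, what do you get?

9+6+3+5+0+7 = 30
3+0 = 3
(Equivalently, 963507 mod 9 = 3.)

3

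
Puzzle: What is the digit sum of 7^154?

565

7^154 = 13966840134112247940203490132143450486972583018976136618838788865465984118541491146355381888654000029638253100305752427118355188849
Sum of its 131 digits: 565.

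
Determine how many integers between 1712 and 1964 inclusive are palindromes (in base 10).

The integers in [1712, 1964] that are palindromes (in base 10): 1771, 1881.
2 qualify.

2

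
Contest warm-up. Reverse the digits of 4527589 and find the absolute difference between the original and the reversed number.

5329665

Reverse of 4527589 is 9857254.
|4527589 − 9857254| = 5329665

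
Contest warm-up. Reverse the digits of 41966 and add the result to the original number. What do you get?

108880

Reverse of 41966 is 66914.
41966 + 66914 = 108880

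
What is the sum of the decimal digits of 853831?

28

8+5+3+8+3+1 = 28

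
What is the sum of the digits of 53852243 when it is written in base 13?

53852243 in base 13 is B206943.
Digit sum: 11+2+0+6+9+4+3 = 35.

35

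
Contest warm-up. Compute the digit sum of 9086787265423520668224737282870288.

164

9+0+8+6+7+8+7+2+6+5+4+2+3+5+2+0+6+6+8+2+2+4+7+3+7+2+8+2+8+7+0+2+8+8 = 164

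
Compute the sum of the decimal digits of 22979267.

2+2+9+7+9+2+6+7 = 44

44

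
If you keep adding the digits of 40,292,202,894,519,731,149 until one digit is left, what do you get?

1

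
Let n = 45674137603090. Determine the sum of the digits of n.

55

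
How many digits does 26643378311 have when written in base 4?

18

26643378311 in base 4 is 120310010123002013, which has 18 digits.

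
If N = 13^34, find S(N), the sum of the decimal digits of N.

193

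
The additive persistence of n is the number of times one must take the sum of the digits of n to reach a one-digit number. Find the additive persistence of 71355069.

2

71355069 → 36 → 9 (2 steps)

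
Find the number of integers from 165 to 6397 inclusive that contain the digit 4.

The integers in [165, 6397] that contain the digit 4: 174, 184, 194, 204, 214, 224, …, 6384, 6394.
2396 qualify.

2396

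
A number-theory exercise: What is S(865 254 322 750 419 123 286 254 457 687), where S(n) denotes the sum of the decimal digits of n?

133

8+6+5+2+5+4+3+2+2+7+5+0+4+1+9+1+2+3+2+8+6+2+5+4+4+5+7+6+8+7 = 133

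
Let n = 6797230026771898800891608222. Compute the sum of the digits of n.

128

6+7+9+7+2+3+0+0+2+6+7+7+1+8+9+8+8+0+0+8+9+1+6+0+8+2+2+2 = 128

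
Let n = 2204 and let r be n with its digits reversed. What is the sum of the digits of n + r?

16

Reversal of 2204 is 4022; 2204 + 4022 = 6226.
Digit sum of 6226: 6+2+2+6 = 16.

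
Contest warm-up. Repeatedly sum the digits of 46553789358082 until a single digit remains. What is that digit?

4+6+5+5+3+7+8+9+3+5+8+0+8+2 = 73
7+3 = 10
1+0 = 1
(Equivalently, 46553789358082 mod 9 = 1.)

1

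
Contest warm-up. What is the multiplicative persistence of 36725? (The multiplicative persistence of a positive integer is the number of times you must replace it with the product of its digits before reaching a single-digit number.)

2

36725 → 1260 → 0 (2 steps)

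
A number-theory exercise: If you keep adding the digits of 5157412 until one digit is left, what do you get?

7

5+1+5+7+4+1+2 = 25
2+5 = 7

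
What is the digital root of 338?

5

3+3+8 = 14
1+4 = 5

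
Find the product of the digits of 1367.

126

1×3×6×7 = 126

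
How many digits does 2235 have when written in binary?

12

2235 in base 2 is 100010111011, which has 12 digits.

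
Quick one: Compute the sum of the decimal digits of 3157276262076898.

79

3+1+5+7+2+7+6+2+6+2+0+7+6+8+9+8 = 79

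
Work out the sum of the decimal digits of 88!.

531

88! = 185482642257398439114796845645546284380220968949399346684421580986889562184028199319100141244804501828416633516851200000000000000000000
Sum of its 135 digits: 531.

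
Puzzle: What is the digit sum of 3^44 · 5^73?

333

3^44 · 5^73 = 1042666749558575665024258647133222066560875873619806952774524688720703125
Sum of its 73 digits: 333.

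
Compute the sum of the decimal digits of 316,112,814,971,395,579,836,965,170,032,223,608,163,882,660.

193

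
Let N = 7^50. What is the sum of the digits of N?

184

7^50 = 1798465042647412146620280340569649349251249
Sum of its 43 digits: 184.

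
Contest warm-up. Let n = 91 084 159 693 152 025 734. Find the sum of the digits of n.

84

9+1+0+8+4+1+5+9+6+9+3+1+5+2+0+2+5+7+3+4 = 84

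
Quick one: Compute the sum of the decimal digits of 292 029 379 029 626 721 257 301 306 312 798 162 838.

163

2+9+2+0+2+9+3+7+9+0+2+9+6+2+6+7+2+1+2+5+7+3+0+1+3+0+6+3+1+2+7+9+8+1+6+2+8+3+8 = 163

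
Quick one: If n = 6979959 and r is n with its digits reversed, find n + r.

16579755

Reverse of 6979959 is 9599796.
6979959 + 9599796 = 16579755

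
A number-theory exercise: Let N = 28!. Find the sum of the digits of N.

90

28! = 304888344611713860501504000000
Sum of its 30 digits: 90.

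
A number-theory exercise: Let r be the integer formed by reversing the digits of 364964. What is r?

Reversing 364964 gives 469463.

469463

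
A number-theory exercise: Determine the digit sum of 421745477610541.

58

4+2+1+7+4+5+4+7+7+6+1+0+5+4+1 = 58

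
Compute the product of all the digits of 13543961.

1×3×5×4×3×9×6×1 = 9720

9720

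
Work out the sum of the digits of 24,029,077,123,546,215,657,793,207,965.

126

2+4+0+2+9+0+7+7+1+2+3+5+4+6+2+1+5+6+5+7+7+9+3+2+0+7+9+6+5 = 126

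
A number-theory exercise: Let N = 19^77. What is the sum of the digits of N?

19^77 = 291089991465885207157110469823613808301508452017686087349124177032138857687247167996791522348031139
Sum of its 99 digits: 442.

442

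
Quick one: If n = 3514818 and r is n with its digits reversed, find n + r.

11698971

Reverse of 3514818 is 8184153.
3514818 + 8184153 = 11698971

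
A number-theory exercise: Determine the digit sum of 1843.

16

1+8+4+3 = 16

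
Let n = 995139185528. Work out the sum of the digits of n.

9+9+5+1+3+9+1+8+5+5+2+8 = 65

65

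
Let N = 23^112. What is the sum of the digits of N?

670

23^112 = 326225296085076848858563718410654151141615809040251066152384713871881795025767501189475562573468813548293606123684644644648419337255273771887086042216321
Sum of its 153 digits: 670.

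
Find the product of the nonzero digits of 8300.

24

8×3 = 24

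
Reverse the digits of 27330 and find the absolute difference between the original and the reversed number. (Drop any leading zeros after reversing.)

Reverse of 27330 is 3372.
|27330 − 3372| = 23958

23958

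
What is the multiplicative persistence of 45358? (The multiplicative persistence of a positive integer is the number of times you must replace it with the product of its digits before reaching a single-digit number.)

45358 → 2400 → 0 (2 steps)

2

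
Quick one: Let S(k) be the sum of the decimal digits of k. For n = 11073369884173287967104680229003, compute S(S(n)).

First digit sum: 135.
1+3+5 = 9.

9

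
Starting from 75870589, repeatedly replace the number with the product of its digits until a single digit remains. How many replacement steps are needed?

1

75870589 → 0 (1 step)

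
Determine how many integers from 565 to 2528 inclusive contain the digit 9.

538

The integers in [565, 2528] that contain the digit 9: 569, 579, 589, 590, 591, 592, …, 2509, 2519.
538 qualify.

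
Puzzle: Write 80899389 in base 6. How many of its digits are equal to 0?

2

80899389 in base 6 is 12005542113.
The digit 0 appears 2 times.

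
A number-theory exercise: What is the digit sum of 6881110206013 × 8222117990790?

6881110206013 × 8222117990790 = 56577300021468170536620270
Sum of its 26 digits: 93.

93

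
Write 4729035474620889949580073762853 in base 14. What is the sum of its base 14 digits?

4729035474620889949580073762853 in base 14 is 77141B10B93390D113539746233.
Digit sum: 7+7+1+4+1+11+1+0+11+9+3+3+9+0+13+1+1+3+5+3+9+7+4+6+2+3+3 = 127.

127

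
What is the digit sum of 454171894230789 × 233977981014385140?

153

454171894230789 × 233977981014385140 = 106266222845598884539584092075460
Sum of its 33 digits: 153.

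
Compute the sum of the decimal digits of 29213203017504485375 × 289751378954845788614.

29213203017504485375 × 289751378954845788614 = 8464565858009786631777051534174104520250
Sum of its 40 digits: 169.

169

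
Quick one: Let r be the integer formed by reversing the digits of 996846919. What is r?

Reversing 996846919 gives 919648699.

919648699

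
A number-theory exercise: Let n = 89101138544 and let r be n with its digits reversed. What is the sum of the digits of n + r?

52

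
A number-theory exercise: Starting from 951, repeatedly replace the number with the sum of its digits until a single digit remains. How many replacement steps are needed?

951 → 15 → 6 (2 steps)

2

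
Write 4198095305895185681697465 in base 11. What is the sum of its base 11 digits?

145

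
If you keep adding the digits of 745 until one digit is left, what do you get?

7+4+5 = 16
1+6 = 7

7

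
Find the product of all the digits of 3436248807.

0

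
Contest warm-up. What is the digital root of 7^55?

7

The digital root of n equals n mod 9 (or 9 when 9 | n), so we need 7^55 mod 9.
7^55 ≡ 7 (mod 9), so the digital root is 7.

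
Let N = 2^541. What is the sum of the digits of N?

713

2^541 = 7198262071269114212496861612297570974191515389283066612961208916178940129074380592510465097766225371439873457013633432197133225688790879502413624289384262168215552
Sum of its 163 digits: 713.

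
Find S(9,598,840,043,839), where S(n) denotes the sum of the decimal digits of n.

70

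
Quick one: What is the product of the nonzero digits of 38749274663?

36578304

3×8×7×4×9×2×7×4×6×6×3 = 36578304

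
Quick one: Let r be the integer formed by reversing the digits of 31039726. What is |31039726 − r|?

Reverse of 31039726 is 62793013.
|31039726 − 62793013| = 31753287

31753287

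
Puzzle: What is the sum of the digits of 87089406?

42

8+7+0+8+9+4+0+6 = 42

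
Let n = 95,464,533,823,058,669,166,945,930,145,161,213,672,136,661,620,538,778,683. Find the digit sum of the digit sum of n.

11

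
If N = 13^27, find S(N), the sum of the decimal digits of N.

13^27 = 1192533292512492016559195008117
Sum of its 31 digits: 118.

118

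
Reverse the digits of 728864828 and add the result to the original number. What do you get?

1557333655

Reverse of 728864828 is 828468827.
728864828 + 828468827 = 1557333655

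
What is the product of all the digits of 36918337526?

3×6×9×1×8×3×3×7×5×2×6 = 4898880

4898880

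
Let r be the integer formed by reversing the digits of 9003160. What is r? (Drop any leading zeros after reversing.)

613009

Reversing 9003160 gives 613009.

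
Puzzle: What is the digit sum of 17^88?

17^88 = 1903290506131989107938425231177804232857273673377419454612921974633741991360936510281780681016390527054739841
Sum of its 109 digits: 469.

469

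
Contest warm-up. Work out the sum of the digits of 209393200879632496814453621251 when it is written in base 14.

209393200879632496814453621251 in base 14 is 4920960B20227408CD201C8363.
Digit sum: 4+9+2+0+9+6+0+11+2+0+2+2+7+4+0+8+12+13+2+0+1+12+8+3+6+3 = 126.

126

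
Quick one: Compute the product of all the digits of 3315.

45

3×3×1×5 = 45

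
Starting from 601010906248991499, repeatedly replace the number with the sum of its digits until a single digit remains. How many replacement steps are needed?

601010906248991499 → 78 → 15 → 6 (3 steps)

3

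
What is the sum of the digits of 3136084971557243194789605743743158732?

3+1+3+6+0+8+4+9+7+1+5+5+7+2+4+3+1+9+4+7+8+9+6+0+5+7+4+3+7+4+3+1+5+8+7+3+2 = 171

171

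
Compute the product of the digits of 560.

5×6×0 = 0

0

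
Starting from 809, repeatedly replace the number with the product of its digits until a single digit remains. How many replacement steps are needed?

809 → 0 (1 step)

1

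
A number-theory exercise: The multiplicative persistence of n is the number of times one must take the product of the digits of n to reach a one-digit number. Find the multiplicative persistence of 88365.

2

88365 → 5760 → 0 (2 steps)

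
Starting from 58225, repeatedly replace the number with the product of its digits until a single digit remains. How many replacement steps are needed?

2

58225 → 800 → 0 (2 steps)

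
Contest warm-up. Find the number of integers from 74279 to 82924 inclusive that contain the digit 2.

The integers in [74279, 82924] that contain the digit 2: 74279, 74280, 74281, 74282, 74283, 74284, …, 82923, 82924.
2976 qualify.

2976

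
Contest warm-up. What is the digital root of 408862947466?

1

4+0+8+8+6+2+9+4+7+4+6+6 = 64
6+4 = 10
1+0 = 1
(Equivalently, 408862947466 mod 9 = 1.)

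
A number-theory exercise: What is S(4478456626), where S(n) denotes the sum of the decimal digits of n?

4+4+7+8+4+5+6+6+2+6 = 52

52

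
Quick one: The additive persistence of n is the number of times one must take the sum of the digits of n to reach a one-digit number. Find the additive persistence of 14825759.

14825759 → 41 → 5 (2 steps)

2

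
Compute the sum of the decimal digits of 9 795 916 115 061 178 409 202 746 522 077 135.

142

9+7+9+5+9+1+6+1+1+5+0+6+1+1+7+8+4+0+9+2+0+2+7+4+6+5+2+2+0+7+7+1+3+5 = 142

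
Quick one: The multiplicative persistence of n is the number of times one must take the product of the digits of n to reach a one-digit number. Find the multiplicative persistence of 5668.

2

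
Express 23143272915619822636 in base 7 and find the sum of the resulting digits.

70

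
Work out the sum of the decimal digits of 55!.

55! = 12696403353658275925965100847566516959580321051449436762275840000000000000
Sum of its 74 digits: 279.

279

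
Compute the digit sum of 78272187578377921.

91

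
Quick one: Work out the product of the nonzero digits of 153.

1×5×3 = 15

15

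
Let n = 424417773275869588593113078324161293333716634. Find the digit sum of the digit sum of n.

3

First digit sum: 201.
2+0+1 = 3.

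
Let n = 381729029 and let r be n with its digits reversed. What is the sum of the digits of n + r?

28

Reversal of 381729029 is 920927183; 381729029 + 920927183 = 1302656212.
Digit sum of 1302656212: 1+3+0+2+6+5+6+2+1+2 = 28.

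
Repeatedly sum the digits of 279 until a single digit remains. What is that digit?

9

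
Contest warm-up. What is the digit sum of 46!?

46! = 5502622159812088949850305428800254892961651752960000000000
Sum of its 58 digits: 216.

216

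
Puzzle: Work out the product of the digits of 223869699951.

113374080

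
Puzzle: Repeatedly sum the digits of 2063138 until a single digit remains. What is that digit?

5

2+0+6+3+1+3+8 = 23
2+3 = 5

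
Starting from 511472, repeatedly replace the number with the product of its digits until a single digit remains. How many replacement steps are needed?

511472 → 280 → 0 (2 steps)

2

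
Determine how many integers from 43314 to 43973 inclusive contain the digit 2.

The integers in [43314, 43973] that contain the digit 2: 43320, 43321, 43322, 43323, 43324, 43325, …, 43962, 43972.
129 qualify.

129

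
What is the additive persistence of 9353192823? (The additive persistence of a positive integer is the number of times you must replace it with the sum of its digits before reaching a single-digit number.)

9353192823 → 45 → 9 (2 steps)

2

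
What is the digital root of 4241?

2

4+2+4+1 = 11
1+1 = 2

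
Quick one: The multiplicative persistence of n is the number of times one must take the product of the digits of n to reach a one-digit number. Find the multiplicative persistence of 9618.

3

9618 → 432 → 24 → 8 (3 steps)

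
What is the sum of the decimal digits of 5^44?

5^44 = 5684341886080801486968994140625
Sum of its 31 digits: 151.

151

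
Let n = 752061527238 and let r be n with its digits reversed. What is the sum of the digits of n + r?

78

Reversal of 752061527238 is 832725160257; 752061527238 + 832725160257 = 1584786687495.
Digit sum of 1584786687495: 1+5+8+4+7+8+6+6+8+7+4+9+5 = 78.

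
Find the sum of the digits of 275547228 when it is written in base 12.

33

275547228 in base 12 is 78344250.
Digit sum: 7+8+3+4+4+2+5+0 = 33.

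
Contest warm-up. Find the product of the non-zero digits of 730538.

2520

7×3×5×3×8 = 2520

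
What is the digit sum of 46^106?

46^106 = 178784621025785777157969901647575375547023171402846405309338684160319049691510660228655620159077683582593722735469074789850924005108259468761183224741906628417579632847168208896
Sum of its 177 digits: 820.

820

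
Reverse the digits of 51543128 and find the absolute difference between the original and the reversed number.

30591387

Reverse of 51543128 is 82134515.
|51543128 − 82134515| = 30591387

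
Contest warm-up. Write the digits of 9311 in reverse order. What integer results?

Reversing 9311 gives 1139.

1139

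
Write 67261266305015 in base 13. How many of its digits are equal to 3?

67261266305015 in base 13 is 2B6B9303C1373.
The digit 3 appears 4 times.

4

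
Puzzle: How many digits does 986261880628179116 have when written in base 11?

986261880628179116 in base 11 is 1A511547A736466055, which has 18 digits.

18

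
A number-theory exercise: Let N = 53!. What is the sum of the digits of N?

53! = 4274883284060025564298013753389399649690343788366813724672000000000000
Sum of its 70 digits: 279.

279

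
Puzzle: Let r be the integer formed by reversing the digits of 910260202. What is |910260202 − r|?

708198183

Reverse of 910260202 is 202062019.
|910260202 − 202062019| = 708198183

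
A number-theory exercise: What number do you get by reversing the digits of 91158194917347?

74371949185119

Reversing 91158194917347 gives 74371949185119.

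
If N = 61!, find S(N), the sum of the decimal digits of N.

315

61! = 507580213877224798800856812176625227226004528988036003099405939480985600000000000000
Sum of its 84 digits: 315.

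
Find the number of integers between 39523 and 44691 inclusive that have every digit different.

1498

The integers in [39523, 44691] that have every digit different: 39524, 39526, 39527, 39528, 39540, 39541, …, 43986, 43987.
1498 qualify.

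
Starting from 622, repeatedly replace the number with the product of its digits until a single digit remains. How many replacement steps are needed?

2

622 → 24 → 8 (2 steps)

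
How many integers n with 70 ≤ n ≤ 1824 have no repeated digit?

1077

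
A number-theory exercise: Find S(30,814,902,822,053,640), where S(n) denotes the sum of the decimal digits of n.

3+0+8+1+4+9+0+2+8+2+2+0+5+3+6+4+0 = 57

57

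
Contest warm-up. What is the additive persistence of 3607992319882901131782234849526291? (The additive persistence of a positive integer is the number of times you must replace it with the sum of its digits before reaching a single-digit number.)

3

3607992319882901131782234849526291 → 154 → 10 → 1 (3 steps)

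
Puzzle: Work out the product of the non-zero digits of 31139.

3×1×1×3×9 = 81

81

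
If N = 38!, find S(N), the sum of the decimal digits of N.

108

38! = 523022617466601111760007224100074291200000000
Sum of its 45 digits: 108.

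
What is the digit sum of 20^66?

109

20^66 = 73786976294838206464000000000000000000000000000000000000000000000000000000000000000000
Sum of its 86 digits: 109.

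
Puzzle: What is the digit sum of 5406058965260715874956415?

118

5+4+0+6+0+5+8+9+6+5+2+6+0+7+1+5+8+7+4+9+5+6+4+1+5 = 118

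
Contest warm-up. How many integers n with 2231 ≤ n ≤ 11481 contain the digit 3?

The integers in [2231, 11481] that contain the digit 3: 2231, 2232, 2233, 2234, 2235, 2236, …, 11463, 11473.
3300 qualify.

3300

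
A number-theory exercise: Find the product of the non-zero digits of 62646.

6×2×6×4×6 = 1728

1728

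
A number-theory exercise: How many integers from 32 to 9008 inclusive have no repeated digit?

The integers in [32, 9008] that have no repeated digit: 32, 34, 35, 36, 37, 38, …, 8975, 8976.
4741 qualify.

4741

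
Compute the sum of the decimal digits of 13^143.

691

13^143 = 1967430410041650091443525587580757638331874886165662214359300472304428646336318566736072149273342180249514229846518030518302781610015960747337675706985774587397
Sum of its 160 digits: 691.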